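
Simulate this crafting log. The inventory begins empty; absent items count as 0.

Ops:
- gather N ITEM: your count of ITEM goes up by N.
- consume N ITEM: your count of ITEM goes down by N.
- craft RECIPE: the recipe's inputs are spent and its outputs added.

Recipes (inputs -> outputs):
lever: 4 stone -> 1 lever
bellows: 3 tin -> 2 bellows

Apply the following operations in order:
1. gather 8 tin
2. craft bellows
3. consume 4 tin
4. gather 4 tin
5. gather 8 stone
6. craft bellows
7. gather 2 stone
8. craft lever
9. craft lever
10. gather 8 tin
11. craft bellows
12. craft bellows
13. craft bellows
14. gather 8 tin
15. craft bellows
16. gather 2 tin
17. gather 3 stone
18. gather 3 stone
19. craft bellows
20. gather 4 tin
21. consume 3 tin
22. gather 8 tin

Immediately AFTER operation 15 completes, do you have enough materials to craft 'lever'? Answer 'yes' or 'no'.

Answer: no

Derivation:
After 1 (gather 8 tin): tin=8
After 2 (craft bellows): bellows=2 tin=5
After 3 (consume 4 tin): bellows=2 tin=1
After 4 (gather 4 tin): bellows=2 tin=5
After 5 (gather 8 stone): bellows=2 stone=8 tin=5
After 6 (craft bellows): bellows=4 stone=8 tin=2
After 7 (gather 2 stone): bellows=4 stone=10 tin=2
After 8 (craft lever): bellows=4 lever=1 stone=6 tin=2
After 9 (craft lever): bellows=4 lever=2 stone=2 tin=2
After 10 (gather 8 tin): bellows=4 lever=2 stone=2 tin=10
After 11 (craft bellows): bellows=6 lever=2 stone=2 tin=7
After 12 (craft bellows): bellows=8 lever=2 stone=2 tin=4
After 13 (craft bellows): bellows=10 lever=2 stone=2 tin=1
After 14 (gather 8 tin): bellows=10 lever=2 stone=2 tin=9
After 15 (craft bellows): bellows=12 lever=2 stone=2 tin=6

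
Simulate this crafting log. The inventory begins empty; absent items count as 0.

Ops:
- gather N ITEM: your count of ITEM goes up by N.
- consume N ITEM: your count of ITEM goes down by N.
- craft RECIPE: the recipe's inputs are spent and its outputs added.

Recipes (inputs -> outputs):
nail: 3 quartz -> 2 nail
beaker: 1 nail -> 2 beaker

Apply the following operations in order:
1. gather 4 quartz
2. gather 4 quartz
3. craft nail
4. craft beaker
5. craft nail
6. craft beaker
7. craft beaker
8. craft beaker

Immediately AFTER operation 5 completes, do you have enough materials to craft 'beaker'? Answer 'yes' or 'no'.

After 1 (gather 4 quartz): quartz=4
After 2 (gather 4 quartz): quartz=8
After 3 (craft nail): nail=2 quartz=5
After 4 (craft beaker): beaker=2 nail=1 quartz=5
After 5 (craft nail): beaker=2 nail=3 quartz=2

Answer: yes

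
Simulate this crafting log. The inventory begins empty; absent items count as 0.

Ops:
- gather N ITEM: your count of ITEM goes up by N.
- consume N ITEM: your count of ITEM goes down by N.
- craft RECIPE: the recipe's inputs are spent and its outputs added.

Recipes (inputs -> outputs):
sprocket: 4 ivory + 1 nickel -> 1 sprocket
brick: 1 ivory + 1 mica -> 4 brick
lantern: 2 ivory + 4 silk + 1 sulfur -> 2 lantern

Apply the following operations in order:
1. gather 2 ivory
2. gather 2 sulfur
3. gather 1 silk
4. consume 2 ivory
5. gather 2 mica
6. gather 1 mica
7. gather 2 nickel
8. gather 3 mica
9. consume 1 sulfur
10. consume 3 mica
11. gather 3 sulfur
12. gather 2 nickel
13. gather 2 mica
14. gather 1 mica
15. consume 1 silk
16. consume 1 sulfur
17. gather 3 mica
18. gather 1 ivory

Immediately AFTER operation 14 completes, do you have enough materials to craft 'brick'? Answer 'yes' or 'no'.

Answer: no

Derivation:
After 1 (gather 2 ivory): ivory=2
After 2 (gather 2 sulfur): ivory=2 sulfur=2
After 3 (gather 1 silk): ivory=2 silk=1 sulfur=2
After 4 (consume 2 ivory): silk=1 sulfur=2
After 5 (gather 2 mica): mica=2 silk=1 sulfur=2
After 6 (gather 1 mica): mica=3 silk=1 sulfur=2
After 7 (gather 2 nickel): mica=3 nickel=2 silk=1 sulfur=2
After 8 (gather 3 mica): mica=6 nickel=2 silk=1 sulfur=2
After 9 (consume 1 sulfur): mica=6 nickel=2 silk=1 sulfur=1
After 10 (consume 3 mica): mica=3 nickel=2 silk=1 sulfur=1
After 11 (gather 3 sulfur): mica=3 nickel=2 silk=1 sulfur=4
After 12 (gather 2 nickel): mica=3 nickel=4 silk=1 sulfur=4
After 13 (gather 2 mica): mica=5 nickel=4 silk=1 sulfur=4
After 14 (gather 1 mica): mica=6 nickel=4 silk=1 sulfur=4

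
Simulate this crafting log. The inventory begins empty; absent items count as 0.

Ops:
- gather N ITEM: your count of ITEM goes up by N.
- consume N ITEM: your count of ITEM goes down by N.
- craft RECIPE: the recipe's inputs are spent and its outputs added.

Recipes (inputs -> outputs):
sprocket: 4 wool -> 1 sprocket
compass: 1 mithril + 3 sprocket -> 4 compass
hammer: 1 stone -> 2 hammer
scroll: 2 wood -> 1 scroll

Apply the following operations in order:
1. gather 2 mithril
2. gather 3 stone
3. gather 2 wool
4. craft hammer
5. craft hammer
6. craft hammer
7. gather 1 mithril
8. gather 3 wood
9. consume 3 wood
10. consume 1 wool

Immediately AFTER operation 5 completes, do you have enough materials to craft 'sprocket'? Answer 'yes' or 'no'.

Answer: no

Derivation:
After 1 (gather 2 mithril): mithril=2
After 2 (gather 3 stone): mithril=2 stone=3
After 3 (gather 2 wool): mithril=2 stone=3 wool=2
After 4 (craft hammer): hammer=2 mithril=2 stone=2 wool=2
After 5 (craft hammer): hammer=4 mithril=2 stone=1 wool=2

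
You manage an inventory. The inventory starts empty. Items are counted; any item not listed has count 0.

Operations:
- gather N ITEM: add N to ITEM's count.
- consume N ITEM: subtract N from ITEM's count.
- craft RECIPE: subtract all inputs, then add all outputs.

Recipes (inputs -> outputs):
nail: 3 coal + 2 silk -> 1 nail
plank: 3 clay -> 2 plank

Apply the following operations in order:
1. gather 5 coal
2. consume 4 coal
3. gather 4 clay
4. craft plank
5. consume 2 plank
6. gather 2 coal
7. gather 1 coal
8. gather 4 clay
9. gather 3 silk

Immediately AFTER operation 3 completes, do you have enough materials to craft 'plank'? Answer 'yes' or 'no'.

Answer: yes

Derivation:
After 1 (gather 5 coal): coal=5
After 2 (consume 4 coal): coal=1
After 3 (gather 4 clay): clay=4 coal=1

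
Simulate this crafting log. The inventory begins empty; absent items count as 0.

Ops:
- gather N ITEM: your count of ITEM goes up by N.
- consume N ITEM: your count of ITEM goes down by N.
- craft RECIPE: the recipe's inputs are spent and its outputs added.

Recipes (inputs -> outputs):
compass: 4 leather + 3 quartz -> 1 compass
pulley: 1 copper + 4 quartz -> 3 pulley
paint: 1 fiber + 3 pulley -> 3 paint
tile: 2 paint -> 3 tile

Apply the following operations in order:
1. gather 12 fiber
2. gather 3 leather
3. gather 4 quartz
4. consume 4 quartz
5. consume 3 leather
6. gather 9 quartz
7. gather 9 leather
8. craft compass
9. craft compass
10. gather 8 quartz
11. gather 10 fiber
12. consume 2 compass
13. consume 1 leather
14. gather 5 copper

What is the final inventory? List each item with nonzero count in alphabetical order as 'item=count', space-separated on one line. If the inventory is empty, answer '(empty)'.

Answer: copper=5 fiber=22 quartz=11

Derivation:
After 1 (gather 12 fiber): fiber=12
After 2 (gather 3 leather): fiber=12 leather=3
After 3 (gather 4 quartz): fiber=12 leather=3 quartz=4
After 4 (consume 4 quartz): fiber=12 leather=3
After 5 (consume 3 leather): fiber=12
After 6 (gather 9 quartz): fiber=12 quartz=9
After 7 (gather 9 leather): fiber=12 leather=9 quartz=9
After 8 (craft compass): compass=1 fiber=12 leather=5 quartz=6
After 9 (craft compass): compass=2 fiber=12 leather=1 quartz=3
After 10 (gather 8 quartz): compass=2 fiber=12 leather=1 quartz=11
After 11 (gather 10 fiber): compass=2 fiber=22 leather=1 quartz=11
After 12 (consume 2 compass): fiber=22 leather=1 quartz=11
After 13 (consume 1 leather): fiber=22 quartz=11
After 14 (gather 5 copper): copper=5 fiber=22 quartz=11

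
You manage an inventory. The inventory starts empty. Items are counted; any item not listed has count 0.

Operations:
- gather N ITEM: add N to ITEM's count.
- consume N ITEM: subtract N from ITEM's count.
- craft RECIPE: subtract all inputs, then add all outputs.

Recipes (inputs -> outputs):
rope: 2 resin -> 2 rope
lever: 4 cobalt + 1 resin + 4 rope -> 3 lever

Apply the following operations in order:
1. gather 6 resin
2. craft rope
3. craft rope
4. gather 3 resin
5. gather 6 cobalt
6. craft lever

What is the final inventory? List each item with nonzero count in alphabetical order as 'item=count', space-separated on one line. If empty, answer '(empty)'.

Answer: cobalt=2 lever=3 resin=4

Derivation:
After 1 (gather 6 resin): resin=6
After 2 (craft rope): resin=4 rope=2
After 3 (craft rope): resin=2 rope=4
After 4 (gather 3 resin): resin=5 rope=4
After 5 (gather 6 cobalt): cobalt=6 resin=5 rope=4
After 6 (craft lever): cobalt=2 lever=3 resin=4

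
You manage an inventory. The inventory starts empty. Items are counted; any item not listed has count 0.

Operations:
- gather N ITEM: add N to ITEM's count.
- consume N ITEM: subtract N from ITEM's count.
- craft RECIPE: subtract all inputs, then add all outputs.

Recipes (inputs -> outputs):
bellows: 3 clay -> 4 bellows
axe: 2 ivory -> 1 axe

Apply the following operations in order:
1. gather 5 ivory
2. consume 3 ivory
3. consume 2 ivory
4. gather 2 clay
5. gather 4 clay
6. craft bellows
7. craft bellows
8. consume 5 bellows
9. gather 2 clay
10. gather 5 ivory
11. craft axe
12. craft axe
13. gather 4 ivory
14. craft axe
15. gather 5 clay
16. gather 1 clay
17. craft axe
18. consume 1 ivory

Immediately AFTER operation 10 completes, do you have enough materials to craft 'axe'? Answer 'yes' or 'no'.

Answer: yes

Derivation:
After 1 (gather 5 ivory): ivory=5
After 2 (consume 3 ivory): ivory=2
After 3 (consume 2 ivory): (empty)
After 4 (gather 2 clay): clay=2
After 5 (gather 4 clay): clay=6
After 6 (craft bellows): bellows=4 clay=3
After 7 (craft bellows): bellows=8
After 8 (consume 5 bellows): bellows=3
After 9 (gather 2 clay): bellows=3 clay=2
After 10 (gather 5 ivory): bellows=3 clay=2 ivory=5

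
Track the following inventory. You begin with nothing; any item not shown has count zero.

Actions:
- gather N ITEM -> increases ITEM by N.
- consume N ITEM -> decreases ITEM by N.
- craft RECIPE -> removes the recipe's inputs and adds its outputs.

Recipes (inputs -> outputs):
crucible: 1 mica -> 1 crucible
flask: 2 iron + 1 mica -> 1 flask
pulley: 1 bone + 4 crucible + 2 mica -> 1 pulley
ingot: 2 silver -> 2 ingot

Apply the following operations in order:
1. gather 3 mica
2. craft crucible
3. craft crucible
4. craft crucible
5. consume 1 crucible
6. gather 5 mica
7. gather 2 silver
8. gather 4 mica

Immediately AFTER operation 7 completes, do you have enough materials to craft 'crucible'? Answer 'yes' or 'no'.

Answer: yes

Derivation:
After 1 (gather 3 mica): mica=3
After 2 (craft crucible): crucible=1 mica=2
After 3 (craft crucible): crucible=2 mica=1
After 4 (craft crucible): crucible=3
After 5 (consume 1 crucible): crucible=2
After 6 (gather 5 mica): crucible=2 mica=5
After 7 (gather 2 silver): crucible=2 mica=5 silver=2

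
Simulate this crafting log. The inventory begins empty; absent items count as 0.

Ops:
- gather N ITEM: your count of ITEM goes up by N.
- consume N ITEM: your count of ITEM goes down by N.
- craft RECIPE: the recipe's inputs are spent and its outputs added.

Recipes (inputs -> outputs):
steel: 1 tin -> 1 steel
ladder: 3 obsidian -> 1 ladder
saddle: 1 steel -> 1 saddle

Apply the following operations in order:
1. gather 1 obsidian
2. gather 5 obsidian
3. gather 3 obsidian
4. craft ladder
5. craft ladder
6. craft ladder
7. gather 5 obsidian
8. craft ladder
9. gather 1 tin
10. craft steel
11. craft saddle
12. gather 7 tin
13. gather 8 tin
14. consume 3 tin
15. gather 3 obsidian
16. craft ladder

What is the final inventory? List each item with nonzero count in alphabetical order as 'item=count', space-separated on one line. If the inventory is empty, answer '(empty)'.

After 1 (gather 1 obsidian): obsidian=1
After 2 (gather 5 obsidian): obsidian=6
After 3 (gather 3 obsidian): obsidian=9
After 4 (craft ladder): ladder=1 obsidian=6
After 5 (craft ladder): ladder=2 obsidian=3
After 6 (craft ladder): ladder=3
After 7 (gather 5 obsidian): ladder=3 obsidian=5
After 8 (craft ladder): ladder=4 obsidian=2
After 9 (gather 1 tin): ladder=4 obsidian=2 tin=1
After 10 (craft steel): ladder=4 obsidian=2 steel=1
After 11 (craft saddle): ladder=4 obsidian=2 saddle=1
After 12 (gather 7 tin): ladder=4 obsidian=2 saddle=1 tin=7
After 13 (gather 8 tin): ladder=4 obsidian=2 saddle=1 tin=15
After 14 (consume 3 tin): ladder=4 obsidian=2 saddle=1 tin=12
After 15 (gather 3 obsidian): ladder=4 obsidian=5 saddle=1 tin=12
After 16 (craft ladder): ladder=5 obsidian=2 saddle=1 tin=12

Answer: ladder=5 obsidian=2 saddle=1 tin=12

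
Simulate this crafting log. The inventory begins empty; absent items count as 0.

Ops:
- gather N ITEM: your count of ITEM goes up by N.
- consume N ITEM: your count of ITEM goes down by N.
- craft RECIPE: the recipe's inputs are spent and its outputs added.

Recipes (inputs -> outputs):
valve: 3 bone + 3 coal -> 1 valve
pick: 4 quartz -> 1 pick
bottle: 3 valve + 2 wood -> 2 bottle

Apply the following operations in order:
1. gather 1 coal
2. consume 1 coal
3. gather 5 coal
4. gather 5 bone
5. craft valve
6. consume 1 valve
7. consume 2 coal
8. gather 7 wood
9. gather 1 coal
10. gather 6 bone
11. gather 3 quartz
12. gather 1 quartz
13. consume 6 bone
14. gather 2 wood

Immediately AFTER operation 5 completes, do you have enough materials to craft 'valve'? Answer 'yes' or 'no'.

Answer: no

Derivation:
After 1 (gather 1 coal): coal=1
After 2 (consume 1 coal): (empty)
After 3 (gather 5 coal): coal=5
After 4 (gather 5 bone): bone=5 coal=5
After 5 (craft valve): bone=2 coal=2 valve=1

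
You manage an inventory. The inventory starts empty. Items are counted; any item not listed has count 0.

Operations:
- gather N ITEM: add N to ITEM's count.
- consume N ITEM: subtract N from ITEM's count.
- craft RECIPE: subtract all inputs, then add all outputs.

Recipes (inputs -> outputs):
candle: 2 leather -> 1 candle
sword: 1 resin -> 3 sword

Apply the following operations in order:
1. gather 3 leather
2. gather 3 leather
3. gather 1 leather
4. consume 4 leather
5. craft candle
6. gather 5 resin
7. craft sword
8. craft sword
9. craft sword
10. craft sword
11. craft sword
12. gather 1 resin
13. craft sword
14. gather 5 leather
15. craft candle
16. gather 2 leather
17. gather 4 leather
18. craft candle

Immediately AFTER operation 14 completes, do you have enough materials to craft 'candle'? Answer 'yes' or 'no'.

After 1 (gather 3 leather): leather=3
After 2 (gather 3 leather): leather=6
After 3 (gather 1 leather): leather=7
After 4 (consume 4 leather): leather=3
After 5 (craft candle): candle=1 leather=1
After 6 (gather 5 resin): candle=1 leather=1 resin=5
After 7 (craft sword): candle=1 leather=1 resin=4 sword=3
After 8 (craft sword): candle=1 leather=1 resin=3 sword=6
After 9 (craft sword): candle=1 leather=1 resin=2 sword=9
After 10 (craft sword): candle=1 leather=1 resin=1 sword=12
After 11 (craft sword): candle=1 leather=1 sword=15
After 12 (gather 1 resin): candle=1 leather=1 resin=1 sword=15
After 13 (craft sword): candle=1 leather=1 sword=18
After 14 (gather 5 leather): candle=1 leather=6 sword=18

Answer: yes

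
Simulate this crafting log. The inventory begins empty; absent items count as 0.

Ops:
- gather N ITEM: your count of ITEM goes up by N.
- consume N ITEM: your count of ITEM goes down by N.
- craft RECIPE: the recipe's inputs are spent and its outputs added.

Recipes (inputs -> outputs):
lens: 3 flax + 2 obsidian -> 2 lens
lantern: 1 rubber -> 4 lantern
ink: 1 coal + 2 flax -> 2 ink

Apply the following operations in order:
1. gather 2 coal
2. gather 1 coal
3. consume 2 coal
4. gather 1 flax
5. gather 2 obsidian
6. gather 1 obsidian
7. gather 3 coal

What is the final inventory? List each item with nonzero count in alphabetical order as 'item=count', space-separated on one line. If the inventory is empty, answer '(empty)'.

After 1 (gather 2 coal): coal=2
After 2 (gather 1 coal): coal=3
After 3 (consume 2 coal): coal=1
After 4 (gather 1 flax): coal=1 flax=1
After 5 (gather 2 obsidian): coal=1 flax=1 obsidian=2
After 6 (gather 1 obsidian): coal=1 flax=1 obsidian=3
After 7 (gather 3 coal): coal=4 flax=1 obsidian=3

Answer: coal=4 flax=1 obsidian=3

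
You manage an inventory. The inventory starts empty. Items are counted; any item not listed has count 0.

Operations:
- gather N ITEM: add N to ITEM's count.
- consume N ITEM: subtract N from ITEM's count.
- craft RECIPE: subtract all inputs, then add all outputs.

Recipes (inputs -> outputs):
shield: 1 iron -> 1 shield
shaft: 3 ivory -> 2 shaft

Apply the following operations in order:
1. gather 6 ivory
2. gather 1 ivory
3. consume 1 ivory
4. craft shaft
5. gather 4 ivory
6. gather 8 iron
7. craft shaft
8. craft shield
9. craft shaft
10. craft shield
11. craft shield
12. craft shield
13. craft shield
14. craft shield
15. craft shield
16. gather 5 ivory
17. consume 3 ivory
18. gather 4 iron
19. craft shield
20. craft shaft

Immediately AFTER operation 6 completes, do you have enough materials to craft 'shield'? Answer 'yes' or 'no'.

Answer: yes

Derivation:
After 1 (gather 6 ivory): ivory=6
After 2 (gather 1 ivory): ivory=7
After 3 (consume 1 ivory): ivory=6
After 4 (craft shaft): ivory=3 shaft=2
After 5 (gather 4 ivory): ivory=7 shaft=2
After 6 (gather 8 iron): iron=8 ivory=7 shaft=2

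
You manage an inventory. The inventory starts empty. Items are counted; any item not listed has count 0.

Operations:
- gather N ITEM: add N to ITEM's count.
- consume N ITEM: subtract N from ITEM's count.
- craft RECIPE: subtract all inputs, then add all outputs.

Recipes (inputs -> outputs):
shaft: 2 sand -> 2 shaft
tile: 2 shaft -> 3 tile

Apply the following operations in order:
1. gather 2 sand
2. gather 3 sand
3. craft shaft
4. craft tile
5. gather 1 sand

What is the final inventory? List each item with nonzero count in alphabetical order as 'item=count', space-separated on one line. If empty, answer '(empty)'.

After 1 (gather 2 sand): sand=2
After 2 (gather 3 sand): sand=5
After 3 (craft shaft): sand=3 shaft=2
After 4 (craft tile): sand=3 tile=3
After 5 (gather 1 sand): sand=4 tile=3

Answer: sand=4 tile=3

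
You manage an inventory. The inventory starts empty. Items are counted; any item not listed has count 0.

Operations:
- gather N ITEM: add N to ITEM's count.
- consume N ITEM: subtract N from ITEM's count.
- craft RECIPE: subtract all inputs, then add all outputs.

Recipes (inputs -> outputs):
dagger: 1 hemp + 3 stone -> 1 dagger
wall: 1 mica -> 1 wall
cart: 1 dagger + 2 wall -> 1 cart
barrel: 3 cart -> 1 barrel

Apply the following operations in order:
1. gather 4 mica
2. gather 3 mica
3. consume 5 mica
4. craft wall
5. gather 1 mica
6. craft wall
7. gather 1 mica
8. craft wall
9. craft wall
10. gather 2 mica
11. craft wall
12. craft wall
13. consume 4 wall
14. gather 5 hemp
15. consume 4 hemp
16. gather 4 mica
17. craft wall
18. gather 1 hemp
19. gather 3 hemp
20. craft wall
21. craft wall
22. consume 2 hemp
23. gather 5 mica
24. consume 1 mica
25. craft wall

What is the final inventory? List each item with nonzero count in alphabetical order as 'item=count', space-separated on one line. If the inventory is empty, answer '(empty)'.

After 1 (gather 4 mica): mica=4
After 2 (gather 3 mica): mica=7
After 3 (consume 5 mica): mica=2
After 4 (craft wall): mica=1 wall=1
After 5 (gather 1 mica): mica=2 wall=1
After 6 (craft wall): mica=1 wall=2
After 7 (gather 1 mica): mica=2 wall=2
After 8 (craft wall): mica=1 wall=3
After 9 (craft wall): wall=4
After 10 (gather 2 mica): mica=2 wall=4
After 11 (craft wall): mica=1 wall=5
After 12 (craft wall): wall=6
After 13 (consume 4 wall): wall=2
After 14 (gather 5 hemp): hemp=5 wall=2
After 15 (consume 4 hemp): hemp=1 wall=2
After 16 (gather 4 mica): hemp=1 mica=4 wall=2
After 17 (craft wall): hemp=1 mica=3 wall=3
After 18 (gather 1 hemp): hemp=2 mica=3 wall=3
After 19 (gather 3 hemp): hemp=5 mica=3 wall=3
After 20 (craft wall): hemp=5 mica=2 wall=4
After 21 (craft wall): hemp=5 mica=1 wall=5
After 22 (consume 2 hemp): hemp=3 mica=1 wall=5
After 23 (gather 5 mica): hemp=3 mica=6 wall=5
After 24 (consume 1 mica): hemp=3 mica=5 wall=5
After 25 (craft wall): hemp=3 mica=4 wall=6

Answer: hemp=3 mica=4 wall=6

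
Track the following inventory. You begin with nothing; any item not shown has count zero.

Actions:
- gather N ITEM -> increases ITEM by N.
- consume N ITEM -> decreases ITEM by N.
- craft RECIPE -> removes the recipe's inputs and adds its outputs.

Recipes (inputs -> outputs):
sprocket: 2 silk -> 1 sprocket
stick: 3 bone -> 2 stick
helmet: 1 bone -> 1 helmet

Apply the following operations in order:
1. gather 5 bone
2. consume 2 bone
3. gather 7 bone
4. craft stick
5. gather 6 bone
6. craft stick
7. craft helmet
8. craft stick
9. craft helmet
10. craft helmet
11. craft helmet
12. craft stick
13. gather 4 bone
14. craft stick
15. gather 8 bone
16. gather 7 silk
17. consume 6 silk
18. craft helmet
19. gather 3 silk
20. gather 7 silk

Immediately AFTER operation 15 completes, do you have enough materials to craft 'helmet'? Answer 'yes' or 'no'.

After 1 (gather 5 bone): bone=5
After 2 (consume 2 bone): bone=3
After 3 (gather 7 bone): bone=10
After 4 (craft stick): bone=7 stick=2
After 5 (gather 6 bone): bone=13 stick=2
After 6 (craft stick): bone=10 stick=4
After 7 (craft helmet): bone=9 helmet=1 stick=4
After 8 (craft stick): bone=6 helmet=1 stick=6
After 9 (craft helmet): bone=5 helmet=2 stick=6
After 10 (craft helmet): bone=4 helmet=3 stick=6
After 11 (craft helmet): bone=3 helmet=4 stick=6
After 12 (craft stick): helmet=4 stick=8
After 13 (gather 4 bone): bone=4 helmet=4 stick=8
After 14 (craft stick): bone=1 helmet=4 stick=10
After 15 (gather 8 bone): bone=9 helmet=4 stick=10

Answer: yes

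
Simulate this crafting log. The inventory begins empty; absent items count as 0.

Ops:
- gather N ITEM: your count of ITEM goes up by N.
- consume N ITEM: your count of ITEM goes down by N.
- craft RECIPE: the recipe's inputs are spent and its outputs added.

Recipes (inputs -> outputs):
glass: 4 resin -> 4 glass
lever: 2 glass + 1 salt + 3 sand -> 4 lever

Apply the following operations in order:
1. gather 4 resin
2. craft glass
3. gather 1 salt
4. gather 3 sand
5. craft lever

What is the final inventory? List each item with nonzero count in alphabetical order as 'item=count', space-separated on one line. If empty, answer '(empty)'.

Answer: glass=2 lever=4

Derivation:
After 1 (gather 4 resin): resin=4
After 2 (craft glass): glass=4
After 3 (gather 1 salt): glass=4 salt=1
After 4 (gather 3 sand): glass=4 salt=1 sand=3
After 5 (craft lever): glass=2 lever=4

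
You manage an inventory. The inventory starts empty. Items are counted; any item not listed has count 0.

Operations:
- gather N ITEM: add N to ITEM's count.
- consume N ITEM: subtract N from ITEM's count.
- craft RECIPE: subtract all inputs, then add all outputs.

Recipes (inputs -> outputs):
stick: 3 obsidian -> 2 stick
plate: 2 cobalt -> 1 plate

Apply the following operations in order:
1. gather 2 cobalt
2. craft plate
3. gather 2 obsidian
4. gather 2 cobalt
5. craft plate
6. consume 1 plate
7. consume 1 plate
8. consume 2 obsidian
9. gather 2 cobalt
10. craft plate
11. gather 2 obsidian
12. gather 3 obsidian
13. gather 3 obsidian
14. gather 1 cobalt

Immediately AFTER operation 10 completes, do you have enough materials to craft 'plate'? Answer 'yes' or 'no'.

After 1 (gather 2 cobalt): cobalt=2
After 2 (craft plate): plate=1
After 3 (gather 2 obsidian): obsidian=2 plate=1
After 4 (gather 2 cobalt): cobalt=2 obsidian=2 plate=1
After 5 (craft plate): obsidian=2 plate=2
After 6 (consume 1 plate): obsidian=2 plate=1
After 7 (consume 1 plate): obsidian=2
After 8 (consume 2 obsidian): (empty)
After 9 (gather 2 cobalt): cobalt=2
After 10 (craft plate): plate=1

Answer: no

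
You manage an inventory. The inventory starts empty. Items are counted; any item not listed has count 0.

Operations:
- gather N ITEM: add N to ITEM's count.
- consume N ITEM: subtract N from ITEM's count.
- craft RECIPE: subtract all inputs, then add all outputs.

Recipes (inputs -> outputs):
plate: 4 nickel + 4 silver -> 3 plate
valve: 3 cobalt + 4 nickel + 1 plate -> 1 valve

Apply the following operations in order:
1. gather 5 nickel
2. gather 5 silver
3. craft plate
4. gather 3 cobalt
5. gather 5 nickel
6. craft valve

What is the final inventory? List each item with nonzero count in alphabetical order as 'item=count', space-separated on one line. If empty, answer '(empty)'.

After 1 (gather 5 nickel): nickel=5
After 2 (gather 5 silver): nickel=5 silver=5
After 3 (craft plate): nickel=1 plate=3 silver=1
After 4 (gather 3 cobalt): cobalt=3 nickel=1 plate=3 silver=1
After 5 (gather 5 nickel): cobalt=3 nickel=6 plate=3 silver=1
After 6 (craft valve): nickel=2 plate=2 silver=1 valve=1

Answer: nickel=2 plate=2 silver=1 valve=1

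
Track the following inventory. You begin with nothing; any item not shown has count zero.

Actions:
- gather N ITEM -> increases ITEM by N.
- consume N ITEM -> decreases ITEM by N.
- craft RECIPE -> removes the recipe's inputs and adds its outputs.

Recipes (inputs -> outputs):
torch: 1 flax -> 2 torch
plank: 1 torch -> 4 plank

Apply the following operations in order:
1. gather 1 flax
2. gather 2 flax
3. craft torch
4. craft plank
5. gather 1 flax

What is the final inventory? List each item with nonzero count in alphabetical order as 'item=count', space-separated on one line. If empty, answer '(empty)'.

After 1 (gather 1 flax): flax=1
After 2 (gather 2 flax): flax=3
After 3 (craft torch): flax=2 torch=2
After 4 (craft plank): flax=2 plank=4 torch=1
After 5 (gather 1 flax): flax=3 plank=4 torch=1

Answer: flax=3 plank=4 torch=1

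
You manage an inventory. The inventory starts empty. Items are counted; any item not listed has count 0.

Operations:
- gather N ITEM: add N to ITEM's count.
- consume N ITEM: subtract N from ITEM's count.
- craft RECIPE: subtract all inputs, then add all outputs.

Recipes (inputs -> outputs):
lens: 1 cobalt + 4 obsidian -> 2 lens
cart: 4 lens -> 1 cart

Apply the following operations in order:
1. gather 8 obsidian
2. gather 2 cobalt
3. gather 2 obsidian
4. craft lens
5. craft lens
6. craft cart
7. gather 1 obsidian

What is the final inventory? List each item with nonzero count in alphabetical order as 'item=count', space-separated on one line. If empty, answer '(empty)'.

Answer: cart=1 obsidian=3

Derivation:
After 1 (gather 8 obsidian): obsidian=8
After 2 (gather 2 cobalt): cobalt=2 obsidian=8
After 3 (gather 2 obsidian): cobalt=2 obsidian=10
After 4 (craft lens): cobalt=1 lens=2 obsidian=6
After 5 (craft lens): lens=4 obsidian=2
After 6 (craft cart): cart=1 obsidian=2
After 7 (gather 1 obsidian): cart=1 obsidian=3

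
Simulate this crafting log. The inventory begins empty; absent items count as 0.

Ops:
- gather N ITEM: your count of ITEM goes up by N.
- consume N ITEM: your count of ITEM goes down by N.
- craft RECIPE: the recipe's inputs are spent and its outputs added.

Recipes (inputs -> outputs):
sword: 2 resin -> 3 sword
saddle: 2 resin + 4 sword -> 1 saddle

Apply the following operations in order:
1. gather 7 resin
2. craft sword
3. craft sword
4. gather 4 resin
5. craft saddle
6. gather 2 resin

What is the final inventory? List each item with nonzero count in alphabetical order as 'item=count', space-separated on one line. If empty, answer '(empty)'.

Answer: resin=7 saddle=1 sword=2

Derivation:
After 1 (gather 7 resin): resin=7
After 2 (craft sword): resin=5 sword=3
After 3 (craft sword): resin=3 sword=6
After 4 (gather 4 resin): resin=7 sword=6
After 5 (craft saddle): resin=5 saddle=1 sword=2
After 6 (gather 2 resin): resin=7 saddle=1 sword=2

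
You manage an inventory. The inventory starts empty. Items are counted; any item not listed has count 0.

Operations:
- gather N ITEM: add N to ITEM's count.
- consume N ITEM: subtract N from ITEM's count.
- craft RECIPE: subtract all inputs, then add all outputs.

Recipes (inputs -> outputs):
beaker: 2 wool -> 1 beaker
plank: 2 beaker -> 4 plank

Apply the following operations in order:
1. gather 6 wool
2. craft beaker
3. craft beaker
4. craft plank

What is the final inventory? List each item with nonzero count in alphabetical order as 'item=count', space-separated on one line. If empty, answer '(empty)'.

After 1 (gather 6 wool): wool=6
After 2 (craft beaker): beaker=1 wool=4
After 3 (craft beaker): beaker=2 wool=2
After 4 (craft plank): plank=4 wool=2

Answer: plank=4 wool=2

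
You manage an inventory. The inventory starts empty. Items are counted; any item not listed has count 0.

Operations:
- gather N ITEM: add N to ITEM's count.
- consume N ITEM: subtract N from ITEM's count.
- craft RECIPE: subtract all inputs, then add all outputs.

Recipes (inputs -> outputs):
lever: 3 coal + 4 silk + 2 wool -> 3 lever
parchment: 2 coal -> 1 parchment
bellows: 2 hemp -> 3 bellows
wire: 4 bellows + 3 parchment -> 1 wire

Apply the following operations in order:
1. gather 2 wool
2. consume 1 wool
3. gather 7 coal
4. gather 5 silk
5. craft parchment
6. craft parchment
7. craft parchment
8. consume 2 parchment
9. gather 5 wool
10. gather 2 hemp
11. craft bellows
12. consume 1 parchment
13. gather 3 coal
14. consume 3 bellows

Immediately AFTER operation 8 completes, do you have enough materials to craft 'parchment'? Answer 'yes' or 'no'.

Answer: no

Derivation:
After 1 (gather 2 wool): wool=2
After 2 (consume 1 wool): wool=1
After 3 (gather 7 coal): coal=7 wool=1
After 4 (gather 5 silk): coal=7 silk=5 wool=1
After 5 (craft parchment): coal=5 parchment=1 silk=5 wool=1
After 6 (craft parchment): coal=3 parchment=2 silk=5 wool=1
After 7 (craft parchment): coal=1 parchment=3 silk=5 wool=1
After 8 (consume 2 parchment): coal=1 parchment=1 silk=5 wool=1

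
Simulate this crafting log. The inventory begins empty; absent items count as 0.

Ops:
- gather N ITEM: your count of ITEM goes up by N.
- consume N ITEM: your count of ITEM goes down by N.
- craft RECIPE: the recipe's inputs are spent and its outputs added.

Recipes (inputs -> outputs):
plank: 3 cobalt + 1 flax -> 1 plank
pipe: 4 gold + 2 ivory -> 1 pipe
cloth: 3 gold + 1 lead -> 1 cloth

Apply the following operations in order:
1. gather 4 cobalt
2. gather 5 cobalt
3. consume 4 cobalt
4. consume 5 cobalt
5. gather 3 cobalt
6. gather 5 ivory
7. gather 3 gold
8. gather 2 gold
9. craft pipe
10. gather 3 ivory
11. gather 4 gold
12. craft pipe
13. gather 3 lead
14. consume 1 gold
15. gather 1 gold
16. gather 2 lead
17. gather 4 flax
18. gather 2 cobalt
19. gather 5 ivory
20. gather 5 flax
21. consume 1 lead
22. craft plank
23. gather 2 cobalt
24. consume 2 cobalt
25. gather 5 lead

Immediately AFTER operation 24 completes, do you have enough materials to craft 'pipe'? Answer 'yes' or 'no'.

After 1 (gather 4 cobalt): cobalt=4
After 2 (gather 5 cobalt): cobalt=9
After 3 (consume 4 cobalt): cobalt=5
After 4 (consume 5 cobalt): (empty)
After 5 (gather 3 cobalt): cobalt=3
After 6 (gather 5 ivory): cobalt=3 ivory=5
After 7 (gather 3 gold): cobalt=3 gold=3 ivory=5
After 8 (gather 2 gold): cobalt=3 gold=5 ivory=5
After 9 (craft pipe): cobalt=3 gold=1 ivory=3 pipe=1
After 10 (gather 3 ivory): cobalt=3 gold=1 ivory=6 pipe=1
After 11 (gather 4 gold): cobalt=3 gold=5 ivory=6 pipe=1
After 12 (craft pipe): cobalt=3 gold=1 ivory=4 pipe=2
After 13 (gather 3 lead): cobalt=3 gold=1 ivory=4 lead=3 pipe=2
After 14 (consume 1 gold): cobalt=3 ivory=4 lead=3 pipe=2
After 15 (gather 1 gold): cobalt=3 gold=1 ivory=4 lead=3 pipe=2
After 16 (gather 2 lead): cobalt=3 gold=1 ivory=4 lead=5 pipe=2
After 17 (gather 4 flax): cobalt=3 flax=4 gold=1 ivory=4 lead=5 pipe=2
After 18 (gather 2 cobalt): cobalt=5 flax=4 gold=1 ivory=4 lead=5 pipe=2
After 19 (gather 5 ivory): cobalt=5 flax=4 gold=1 ivory=9 lead=5 pipe=2
After 20 (gather 5 flax): cobalt=5 flax=9 gold=1 ivory=9 lead=5 pipe=2
After 21 (consume 1 lead): cobalt=5 flax=9 gold=1 ivory=9 lead=4 pipe=2
After 22 (craft plank): cobalt=2 flax=8 gold=1 ivory=9 lead=4 pipe=2 plank=1
After 23 (gather 2 cobalt): cobalt=4 flax=8 gold=1 ivory=9 lead=4 pipe=2 plank=1
After 24 (consume 2 cobalt): cobalt=2 flax=8 gold=1 ivory=9 lead=4 pipe=2 plank=1

Answer: no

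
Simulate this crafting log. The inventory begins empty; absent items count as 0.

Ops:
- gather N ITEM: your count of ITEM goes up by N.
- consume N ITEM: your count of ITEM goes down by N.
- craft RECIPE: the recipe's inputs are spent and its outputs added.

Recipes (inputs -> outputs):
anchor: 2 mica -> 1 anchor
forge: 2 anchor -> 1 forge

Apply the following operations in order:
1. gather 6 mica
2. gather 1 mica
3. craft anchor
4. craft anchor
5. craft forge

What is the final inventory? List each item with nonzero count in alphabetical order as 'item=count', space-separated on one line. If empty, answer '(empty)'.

After 1 (gather 6 mica): mica=6
After 2 (gather 1 mica): mica=7
After 3 (craft anchor): anchor=1 mica=5
After 4 (craft anchor): anchor=2 mica=3
After 5 (craft forge): forge=1 mica=3

Answer: forge=1 mica=3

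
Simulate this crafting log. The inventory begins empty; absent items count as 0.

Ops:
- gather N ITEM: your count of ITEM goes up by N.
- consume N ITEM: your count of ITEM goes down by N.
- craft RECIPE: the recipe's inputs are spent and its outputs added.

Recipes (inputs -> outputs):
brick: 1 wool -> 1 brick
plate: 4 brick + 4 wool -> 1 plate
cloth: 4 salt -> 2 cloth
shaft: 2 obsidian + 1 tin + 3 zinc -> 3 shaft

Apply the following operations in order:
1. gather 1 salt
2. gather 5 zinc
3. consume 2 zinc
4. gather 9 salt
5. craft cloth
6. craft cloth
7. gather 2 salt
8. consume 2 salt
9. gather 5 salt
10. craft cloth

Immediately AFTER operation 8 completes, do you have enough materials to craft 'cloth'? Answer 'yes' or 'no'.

After 1 (gather 1 salt): salt=1
After 2 (gather 5 zinc): salt=1 zinc=5
After 3 (consume 2 zinc): salt=1 zinc=3
After 4 (gather 9 salt): salt=10 zinc=3
After 5 (craft cloth): cloth=2 salt=6 zinc=3
After 6 (craft cloth): cloth=4 salt=2 zinc=3
After 7 (gather 2 salt): cloth=4 salt=4 zinc=3
After 8 (consume 2 salt): cloth=4 salt=2 zinc=3

Answer: no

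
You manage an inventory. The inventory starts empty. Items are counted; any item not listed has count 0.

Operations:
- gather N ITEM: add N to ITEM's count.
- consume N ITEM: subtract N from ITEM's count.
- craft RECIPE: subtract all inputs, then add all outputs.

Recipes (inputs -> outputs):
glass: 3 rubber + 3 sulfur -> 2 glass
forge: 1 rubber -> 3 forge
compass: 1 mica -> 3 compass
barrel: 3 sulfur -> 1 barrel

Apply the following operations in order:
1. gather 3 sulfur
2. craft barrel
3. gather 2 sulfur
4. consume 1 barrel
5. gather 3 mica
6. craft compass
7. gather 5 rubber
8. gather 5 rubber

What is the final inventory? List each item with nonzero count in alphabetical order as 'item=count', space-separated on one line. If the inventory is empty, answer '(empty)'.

Answer: compass=3 mica=2 rubber=10 sulfur=2

Derivation:
After 1 (gather 3 sulfur): sulfur=3
After 2 (craft barrel): barrel=1
After 3 (gather 2 sulfur): barrel=1 sulfur=2
After 4 (consume 1 barrel): sulfur=2
After 5 (gather 3 mica): mica=3 sulfur=2
After 6 (craft compass): compass=3 mica=2 sulfur=2
After 7 (gather 5 rubber): compass=3 mica=2 rubber=5 sulfur=2
After 8 (gather 5 rubber): compass=3 mica=2 rubber=10 sulfur=2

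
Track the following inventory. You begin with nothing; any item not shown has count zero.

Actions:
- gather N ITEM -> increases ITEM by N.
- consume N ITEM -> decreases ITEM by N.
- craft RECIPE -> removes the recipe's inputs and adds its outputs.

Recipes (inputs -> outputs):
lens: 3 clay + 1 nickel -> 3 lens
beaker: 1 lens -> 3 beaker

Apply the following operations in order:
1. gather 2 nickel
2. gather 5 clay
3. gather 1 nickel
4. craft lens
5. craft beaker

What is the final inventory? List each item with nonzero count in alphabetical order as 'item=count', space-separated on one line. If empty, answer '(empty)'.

Answer: beaker=3 clay=2 lens=2 nickel=2

Derivation:
After 1 (gather 2 nickel): nickel=2
After 2 (gather 5 clay): clay=5 nickel=2
After 3 (gather 1 nickel): clay=5 nickel=3
After 4 (craft lens): clay=2 lens=3 nickel=2
After 5 (craft beaker): beaker=3 clay=2 lens=2 nickel=2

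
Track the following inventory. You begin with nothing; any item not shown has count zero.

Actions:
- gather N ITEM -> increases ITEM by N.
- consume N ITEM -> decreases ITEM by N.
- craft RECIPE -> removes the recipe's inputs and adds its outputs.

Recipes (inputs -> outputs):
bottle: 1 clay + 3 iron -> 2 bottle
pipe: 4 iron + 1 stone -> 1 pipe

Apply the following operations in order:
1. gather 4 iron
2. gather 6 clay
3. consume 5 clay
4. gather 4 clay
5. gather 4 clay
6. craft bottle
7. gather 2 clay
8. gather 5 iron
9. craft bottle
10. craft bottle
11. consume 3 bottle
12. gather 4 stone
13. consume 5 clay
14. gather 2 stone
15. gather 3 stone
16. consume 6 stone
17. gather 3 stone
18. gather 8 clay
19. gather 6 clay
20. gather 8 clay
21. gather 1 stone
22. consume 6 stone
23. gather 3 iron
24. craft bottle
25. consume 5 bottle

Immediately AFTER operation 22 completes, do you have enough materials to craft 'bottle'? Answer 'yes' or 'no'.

After 1 (gather 4 iron): iron=4
After 2 (gather 6 clay): clay=6 iron=4
After 3 (consume 5 clay): clay=1 iron=4
After 4 (gather 4 clay): clay=5 iron=4
After 5 (gather 4 clay): clay=9 iron=4
After 6 (craft bottle): bottle=2 clay=8 iron=1
After 7 (gather 2 clay): bottle=2 clay=10 iron=1
After 8 (gather 5 iron): bottle=2 clay=10 iron=6
After 9 (craft bottle): bottle=4 clay=9 iron=3
After 10 (craft bottle): bottle=6 clay=8
After 11 (consume 3 bottle): bottle=3 clay=8
After 12 (gather 4 stone): bottle=3 clay=8 stone=4
After 13 (consume 5 clay): bottle=3 clay=3 stone=4
After 14 (gather 2 stone): bottle=3 clay=3 stone=6
After 15 (gather 3 stone): bottle=3 clay=3 stone=9
After 16 (consume 6 stone): bottle=3 clay=3 stone=3
After 17 (gather 3 stone): bottle=3 clay=3 stone=6
After 18 (gather 8 clay): bottle=3 clay=11 stone=6
After 19 (gather 6 clay): bottle=3 clay=17 stone=6
After 20 (gather 8 clay): bottle=3 clay=25 stone=6
After 21 (gather 1 stone): bottle=3 clay=25 stone=7
After 22 (consume 6 stone): bottle=3 clay=25 stone=1

Answer: no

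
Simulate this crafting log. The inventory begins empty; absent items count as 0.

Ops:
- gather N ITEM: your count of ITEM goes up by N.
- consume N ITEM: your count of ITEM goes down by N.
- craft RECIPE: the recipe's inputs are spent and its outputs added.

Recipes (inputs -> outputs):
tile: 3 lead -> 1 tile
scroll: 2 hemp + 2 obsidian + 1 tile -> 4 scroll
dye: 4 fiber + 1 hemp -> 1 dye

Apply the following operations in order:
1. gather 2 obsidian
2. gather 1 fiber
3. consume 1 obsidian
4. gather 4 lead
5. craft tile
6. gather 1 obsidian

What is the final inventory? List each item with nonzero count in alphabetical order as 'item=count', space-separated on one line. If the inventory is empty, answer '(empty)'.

After 1 (gather 2 obsidian): obsidian=2
After 2 (gather 1 fiber): fiber=1 obsidian=2
After 3 (consume 1 obsidian): fiber=1 obsidian=1
After 4 (gather 4 lead): fiber=1 lead=4 obsidian=1
After 5 (craft tile): fiber=1 lead=1 obsidian=1 tile=1
After 6 (gather 1 obsidian): fiber=1 lead=1 obsidian=2 tile=1

Answer: fiber=1 lead=1 obsidian=2 tile=1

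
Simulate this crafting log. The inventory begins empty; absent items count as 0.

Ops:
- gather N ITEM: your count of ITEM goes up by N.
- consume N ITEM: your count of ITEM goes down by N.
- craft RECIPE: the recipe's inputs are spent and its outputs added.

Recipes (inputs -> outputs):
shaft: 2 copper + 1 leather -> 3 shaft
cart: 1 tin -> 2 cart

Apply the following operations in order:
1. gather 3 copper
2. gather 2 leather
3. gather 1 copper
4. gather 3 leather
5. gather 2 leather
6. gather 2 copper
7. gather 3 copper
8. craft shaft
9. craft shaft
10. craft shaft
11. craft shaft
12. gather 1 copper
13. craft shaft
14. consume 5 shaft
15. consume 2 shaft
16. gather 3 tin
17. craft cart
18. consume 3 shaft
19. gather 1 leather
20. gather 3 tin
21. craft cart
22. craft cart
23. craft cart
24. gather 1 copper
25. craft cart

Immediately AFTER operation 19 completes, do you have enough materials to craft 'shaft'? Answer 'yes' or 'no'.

Answer: no

Derivation:
After 1 (gather 3 copper): copper=3
After 2 (gather 2 leather): copper=3 leather=2
After 3 (gather 1 copper): copper=4 leather=2
After 4 (gather 3 leather): copper=4 leather=5
After 5 (gather 2 leather): copper=4 leather=7
After 6 (gather 2 copper): copper=6 leather=7
After 7 (gather 3 copper): copper=9 leather=7
After 8 (craft shaft): copper=7 leather=6 shaft=3
After 9 (craft shaft): copper=5 leather=5 shaft=6
After 10 (craft shaft): copper=3 leather=4 shaft=9
After 11 (craft shaft): copper=1 leather=3 shaft=12
After 12 (gather 1 copper): copper=2 leather=3 shaft=12
After 13 (craft shaft): leather=2 shaft=15
After 14 (consume 5 shaft): leather=2 shaft=10
After 15 (consume 2 shaft): leather=2 shaft=8
After 16 (gather 3 tin): leather=2 shaft=8 tin=3
After 17 (craft cart): cart=2 leather=2 shaft=8 tin=2
After 18 (consume 3 shaft): cart=2 leather=2 shaft=5 tin=2
After 19 (gather 1 leather): cart=2 leather=3 shaft=5 tin=2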